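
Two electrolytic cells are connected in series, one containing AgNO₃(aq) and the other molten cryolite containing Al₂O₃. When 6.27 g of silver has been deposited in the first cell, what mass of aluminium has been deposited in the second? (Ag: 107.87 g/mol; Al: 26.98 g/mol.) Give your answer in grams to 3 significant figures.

0.523 g

n(Ag) = 6.27 / 107.87 = 0.05813 mol
Ag⁺ + e⁻ → Ag, so n(e⁻) = 0.05813 mol
Same current for the same time ⇒ same n(e⁻) = 0.05813 mol in both cells.
Al³⁺ + 3e⁻ → Al, so n(Al) = 0.05813 / 3 = 0.01938 mol
m(Al) = 0.01938 × 26.98 = 0.523 g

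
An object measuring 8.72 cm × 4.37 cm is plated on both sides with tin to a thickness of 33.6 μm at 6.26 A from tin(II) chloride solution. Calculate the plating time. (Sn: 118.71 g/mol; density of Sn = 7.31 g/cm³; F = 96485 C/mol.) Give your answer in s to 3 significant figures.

486 s

Plated area = 2 × 8.72 × 4.37 = 76.21 cm²
Volume = 76.21 × 33.6×10⁻⁴ cm = 0.2561 cm³
m(Sn) = 0.2561 × 7.31 = 1.872 g
n(Sn) = 1.872 / 118.71 = 0.01577 mol; n(e⁻) = 2 × 0.01577 = 0.03154 mol
Q = 0.03154 × 96485 = 3043 C
t = 3043 / 6.26 = 486.1 s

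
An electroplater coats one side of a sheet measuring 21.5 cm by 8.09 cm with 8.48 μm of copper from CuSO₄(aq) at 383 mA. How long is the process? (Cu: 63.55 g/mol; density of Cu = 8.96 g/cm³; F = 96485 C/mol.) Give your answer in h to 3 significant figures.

2.91 h

Plated area = 21.5 × 8.09 = 173.9 cm²
Volume = 173.9 × 8.48×10⁻⁴ cm = 0.1475 cm³
m(Cu) = 0.1475 × 8.96 = 1.322 g
n(Cu) = 1.322 / 63.55 = 0.02080 mol; n(e⁻) = 2 × 0.02080 = 0.04160 mol
Q = 0.04160 × 96485 = 4014 C
t = 4014 / 0.383 = 10480 s = 2.91 h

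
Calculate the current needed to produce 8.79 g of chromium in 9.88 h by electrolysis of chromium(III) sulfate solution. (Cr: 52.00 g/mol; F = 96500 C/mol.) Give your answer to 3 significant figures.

1.38 A

n(Cr) = 8.79 / 52.00 = 0.1690 mol
Cr³⁺ + 3e⁻ → Cr, so n(e⁻) = 3 × 0.1690 = 0.5070 mol
Q = 0.5070 × 96500 = 48930 C
I = Q / t = 48930 / 35568 s = 1.38 A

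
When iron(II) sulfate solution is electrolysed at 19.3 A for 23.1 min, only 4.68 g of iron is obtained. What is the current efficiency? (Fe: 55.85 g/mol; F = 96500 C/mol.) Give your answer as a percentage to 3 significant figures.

60.5%

Q = 19.3 × 1386 = 26750 C
n(e⁻) = 26750 / 96500 = 0.2772 mol
Fe²⁺ + 2e⁻ → Fe, so theoretical n(Fe) = 0.1386 mol → 7.741 g
Efficiency = 4.68 / 7.741 = 0.6046 = 60.5%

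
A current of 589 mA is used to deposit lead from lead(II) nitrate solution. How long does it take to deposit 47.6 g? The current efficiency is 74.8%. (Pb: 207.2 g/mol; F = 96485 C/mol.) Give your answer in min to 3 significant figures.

1680 min

n(Pb) = 47.6 / 207.2 = 0.2297 mol
Pb²⁺ + 2e⁻ → Pb, so n(e⁻) = 2 × 0.2297 = 0.4594 mol
Q = 0.4594 × 96485 / 0.748 = 59260 C
t = Q / I = 59260 / 0.589 = 1.006×10^5 s = 1680 min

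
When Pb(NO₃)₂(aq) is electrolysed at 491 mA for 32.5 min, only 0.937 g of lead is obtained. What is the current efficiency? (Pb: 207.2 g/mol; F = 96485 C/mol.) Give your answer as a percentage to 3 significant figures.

91.1%

Q = 0.491 × 1950 = 957.5 C
n(e⁻) = 957.5 / 96485 = 0.009924 mol
Pb²⁺ + 2e⁻ → Pb, so theoretical n(Pb) = 0.004962 mol → 1.028 g
Efficiency = 0.937 / 1.028 = 0.9115 = 91.1%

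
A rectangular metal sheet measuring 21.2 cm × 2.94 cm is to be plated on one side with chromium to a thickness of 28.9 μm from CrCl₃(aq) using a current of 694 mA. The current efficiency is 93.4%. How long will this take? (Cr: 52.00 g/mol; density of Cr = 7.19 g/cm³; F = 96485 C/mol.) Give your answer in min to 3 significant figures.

185 min

Plated area = 21.2 × 2.94 = 62.33 cm²
Volume = 62.33 × 28.9×10⁻⁴ cm = 0.1801 cm³
m(Cr) = 0.1801 × 7.19 = 1.295 g
n(Cr) = 1.295 / 52.00 = 0.02490 mol; n(e⁻) = 3 × 0.02490 = 0.07470 mol
Q = 0.07470 × 96485 / 0.934 = 7717 C
t = 7717 / 0.694 = 11120 s = 185 min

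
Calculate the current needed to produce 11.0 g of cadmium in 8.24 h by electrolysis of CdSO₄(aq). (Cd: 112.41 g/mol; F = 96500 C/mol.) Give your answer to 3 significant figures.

n(Cd) = 11.0 / 112.41 = 0.09786 mol
Cd²⁺ + 2e⁻ → Cd, so n(e⁻) = 2 × 0.09786 = 0.1957 mol
Q = 0.1957 × 96500 = 18890 C
I = Q / t = 18890 / 29664 s = 0.637 A

0.637 A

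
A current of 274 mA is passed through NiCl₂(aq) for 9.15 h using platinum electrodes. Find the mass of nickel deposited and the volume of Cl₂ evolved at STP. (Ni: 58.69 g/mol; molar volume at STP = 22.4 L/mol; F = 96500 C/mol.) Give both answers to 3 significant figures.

2.74 g Ni; 1.05 L Cl₂

Q = 0.274 × 32940 = 9026 C; n(e⁻) = 9026 / 96500 = 0.09353 mol
Cathode: Ni²⁺ + 2e⁻ → Ni → n(Ni) = 0.09353/2 = 0.04677 mol → 2.74 g
Anode: 2Cl⁻ → Cl₂ + 2e⁻ → n(Cl₂) = 0.09353/2 = 0.04677 mol → 1.05 L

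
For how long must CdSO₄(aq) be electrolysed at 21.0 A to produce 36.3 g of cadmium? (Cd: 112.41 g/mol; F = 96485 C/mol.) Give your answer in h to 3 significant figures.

n(Cd) = 36.3 / 112.41 = 0.3229 mol
Cd²⁺ + 2e⁻ → Cd, so n(e⁻) = 2 × 0.3229 = 0.6458 mol
Q = 0.6458 × 96485 = 62310 C
t = Q / I = 62310 / 21.0 = 2967 s = 0.824 h

0.824 h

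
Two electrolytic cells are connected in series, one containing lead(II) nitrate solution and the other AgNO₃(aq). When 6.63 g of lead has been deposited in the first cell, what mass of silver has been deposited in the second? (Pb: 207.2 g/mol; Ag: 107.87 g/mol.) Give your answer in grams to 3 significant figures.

6.90 g

n(Pb) = 6.63 / 207.2 = 0.03200 mol
Pb²⁺ + 2e⁻ → Pb, so n(e⁻) = 2 × 0.03200 = 0.06400 mol
In series, the same 0.06400 mol of electrons flows through the second cell.
Ag⁺ + e⁻ → Ag, so n(Ag) = 0.06400 mol
m(Ag) = 0.06400 × 107.87 = 6.90 g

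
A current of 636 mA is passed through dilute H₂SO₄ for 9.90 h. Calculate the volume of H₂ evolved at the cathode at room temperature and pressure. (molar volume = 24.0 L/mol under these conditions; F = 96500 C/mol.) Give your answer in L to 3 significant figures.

2.82 L

Q = It = 0.636 × 35640 = 22670 C
n(e⁻) = Q/F = 22670/96500 = 0.2349 mol
2H⁺ + 2e⁻ → H₂, so n(H₂) = 0.2349 / 2 = 0.1175 mol
V = 0.1175 × 24.0 = 2.820 L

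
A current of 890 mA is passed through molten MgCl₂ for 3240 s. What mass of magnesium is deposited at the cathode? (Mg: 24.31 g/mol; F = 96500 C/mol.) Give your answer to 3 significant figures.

Q = It = 0.890 × 3240 = 2884 C
n(e⁻) = 2884 / 96500 = 0.02989 mol
Mg²⁺ + 2e⁻ → Mg, so n(Mg) = 0.02989 / 2 = 0.01495 mol
m = 0.01495 × 24.31 = 0.363 g

0.363 g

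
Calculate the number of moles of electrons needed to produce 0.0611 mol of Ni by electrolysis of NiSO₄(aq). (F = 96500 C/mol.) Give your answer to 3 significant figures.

0.122 mol

Ni²⁺ + 2e⁻ → Ni, so n(e⁻) = 2 × 0.0611 = 0.1222 mol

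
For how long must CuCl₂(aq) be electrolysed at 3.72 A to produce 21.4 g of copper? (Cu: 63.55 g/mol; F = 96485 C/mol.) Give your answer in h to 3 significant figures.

n(Cu) = 21.4 / 63.55 = 0.3367 mol
Cu²⁺ + 2e⁻ → Cu, so n(e⁻) = 2 × 0.3367 = 0.6734 mol
Q = 0.6734 × 96485 = 64970 C
t = Q / I = 64970 / 3.72 = 17470 s = 4.85 h

4.85 h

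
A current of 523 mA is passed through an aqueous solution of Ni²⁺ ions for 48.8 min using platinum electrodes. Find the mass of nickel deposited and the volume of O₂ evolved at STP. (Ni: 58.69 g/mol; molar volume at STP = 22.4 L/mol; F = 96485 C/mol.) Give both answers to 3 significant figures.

0.466 g Ni; 0.0889 L O₂

Q = 0.523 × 2928 = 1531 C; n(e⁻) = 1531 / 96485 = 0.01587 mol
Cathode: Ni²⁺ + 2e⁻ → Ni → n(Ni) = 0.01587/2 = 0.007935 mol → 0.466 g
Anode: 2H₂O → O₂ + 4H⁺ + 4e⁻ → n(O₂) = 0.01587/4 = 0.003968 mol → 0.0889 L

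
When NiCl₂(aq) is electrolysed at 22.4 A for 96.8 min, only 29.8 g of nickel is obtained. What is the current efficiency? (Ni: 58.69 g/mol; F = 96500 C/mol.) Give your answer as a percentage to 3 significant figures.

Q = 22.4 × 5808 = 1.301×10^5 C
n(e⁻) = 1.301×10^5 / 96500 = 1.348 mol
Ni²⁺ + 2e⁻ → Ni, so theoretical n(Ni) = 0.6740 mol → 39.56 g
Efficiency = 29.8 / 39.56 = 0.7533 = 75.3%

75.3%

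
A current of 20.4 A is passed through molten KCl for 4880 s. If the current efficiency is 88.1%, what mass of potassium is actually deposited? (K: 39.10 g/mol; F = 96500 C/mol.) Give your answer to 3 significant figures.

Q = 20.4 × 4880 = 99550 C
n(e⁻) = 99550 / 96500 = 1.032 mol
K⁺ + e⁻ → K, so theoretical m(K) = 1.032 × 39.10 = 40.35 g
Actual mass = 88.1% × 40.35 = 35.5 g

35.5 g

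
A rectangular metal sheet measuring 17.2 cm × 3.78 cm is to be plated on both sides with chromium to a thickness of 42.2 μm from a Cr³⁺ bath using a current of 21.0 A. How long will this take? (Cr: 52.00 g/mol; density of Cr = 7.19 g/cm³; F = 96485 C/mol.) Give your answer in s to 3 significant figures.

1050 s

Plated area = 2 × 17.2 × 3.78 = 130.0 cm²
Volume = 130.0 × 42.2×10⁻⁴ cm = 0.5486 cm³
m(Cr) = 0.5486 × 7.19 = 3.944 g
n(Cr) = 3.944 / 52.00 = 0.07585 mol; n(e⁻) = 3 × 0.07585 = 0.2276 mol
Q = 0.2276 × 96485 = 21960 C
t = 21960 / 21.0 = 1046 s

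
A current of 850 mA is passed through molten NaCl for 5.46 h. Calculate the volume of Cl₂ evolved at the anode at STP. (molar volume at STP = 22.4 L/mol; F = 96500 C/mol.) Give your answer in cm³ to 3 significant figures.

Q = It = 0.850 × 19656 = 16710 C
n(e⁻) = Q/F = 16710/96500 = 0.1732 mol
2Cl⁻ → Cl₂ + 2e⁻, so n(Cl₂) = 0.1732 / 2 = 0.08660 mol
V = 0.08660 × 22.4 = 1.940 L
= 1940 cm³

1940 cm³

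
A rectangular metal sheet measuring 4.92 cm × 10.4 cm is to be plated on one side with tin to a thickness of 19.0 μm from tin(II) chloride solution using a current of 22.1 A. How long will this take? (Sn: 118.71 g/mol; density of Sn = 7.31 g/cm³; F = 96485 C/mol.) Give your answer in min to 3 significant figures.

0.871 min

Plated area = 4.92 × 10.4 = 51.17 cm²
Volume = 51.17 × 19.0×10⁻⁴ cm = 0.09722 cm³
m(Sn) = 0.09722 × 7.31 = 0.7107 g
n(Sn) = 0.7107 / 118.71 = 0.005987 mol; n(e⁻) = 2 × 0.005987 = 0.01197 mol
Q = 0.01197 × 96485 = 1155 C
t = 1155 / 22.1 = 52.26 s = 0.871 min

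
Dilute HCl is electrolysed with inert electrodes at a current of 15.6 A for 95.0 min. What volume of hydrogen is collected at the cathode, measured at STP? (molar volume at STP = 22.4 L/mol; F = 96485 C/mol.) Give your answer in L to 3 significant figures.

10.3 L

Q = It = 15.6 × 5700 = 88920 C
n(e⁻) = Q/F = 88920/96485 = 0.9216 mol
2H⁺ + 2e⁻ → H₂, so n(H₂) = 0.9216 / 2 = 0.4608 mol
V = 0.4608 × 22.4 = 10.32 L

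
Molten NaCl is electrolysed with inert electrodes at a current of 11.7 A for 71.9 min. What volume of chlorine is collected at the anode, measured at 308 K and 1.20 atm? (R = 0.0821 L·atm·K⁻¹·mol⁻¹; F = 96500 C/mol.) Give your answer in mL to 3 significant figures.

5510 mL

Q = 11.7 A × 4314 s = 50470 C
n(e⁻) = Q/F = 50470/96500 = 0.5230 mol
2Cl⁻ → Cl₂ + 2e⁻, so n(Cl₂) = 0.5230 / 2 = 0.2615 mol
V = nRT/P = 0.2615 × 0.0821 × 308 / 1.20 = 5.510 L
= 5510 mL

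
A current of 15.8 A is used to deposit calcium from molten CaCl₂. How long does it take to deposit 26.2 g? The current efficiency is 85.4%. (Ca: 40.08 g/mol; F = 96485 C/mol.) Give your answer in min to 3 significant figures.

156 min

n(Ca) = 26.2 / 40.08 = 0.6537 mol
Ca²⁺ + 2e⁻ → Ca, so n(e⁻) = 2 × 0.6537 = 1.307 mol
Q = 1.307 × 96485 / 0.854 = 1.477×10^5 C
t = Q / I = 1.477×10^5 / 15.8 = 9348 s = 156 min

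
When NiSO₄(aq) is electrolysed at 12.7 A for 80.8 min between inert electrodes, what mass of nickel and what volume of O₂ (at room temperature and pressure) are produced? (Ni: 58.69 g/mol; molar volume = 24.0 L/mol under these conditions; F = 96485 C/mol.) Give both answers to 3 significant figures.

Q = 12.7 × 4848 = 61570 C; n(e⁻) = 61570 / 96485 = 0.6381 mol
Cathode: Ni²⁺ + 2e⁻ → Ni → n(Ni) = 0.6381/2 = 0.3191 mol → 18.7 g
Anode: 2H₂O → O₂ + 4H⁺ + 4e⁻ → n(O₂) = 0.6381/4 = 0.1595 mol → 3.83 L

18.7 g Ni; 3.83 L O₂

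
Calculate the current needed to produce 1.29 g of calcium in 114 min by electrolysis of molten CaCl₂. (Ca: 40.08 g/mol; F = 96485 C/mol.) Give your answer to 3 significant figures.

0.908 A

n(Ca) = 1.29 / 40.08 = 0.03219 mol
Ca²⁺ + 2e⁻ → Ca, so n(e⁻) = 2 × 0.03219 = 0.06438 mol
Q = 0.06438 × 96485 = 6212 C
I = Q / t = 6212 / 6840 s = 0.908 A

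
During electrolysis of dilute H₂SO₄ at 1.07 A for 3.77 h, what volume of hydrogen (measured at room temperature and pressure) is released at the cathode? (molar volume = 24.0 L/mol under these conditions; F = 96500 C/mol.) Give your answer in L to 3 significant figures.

1.81 L

Q = It = 1.07 × 13572 = 14520 C
n(e⁻) = 14520 / 96500 = 0.1505 mol
2H⁺ + 2e⁻ → H₂, so n(H₂) = 0.1505 / 2 = 0.07525 mol
V = 0.07525 × 24.0 = 1.806 L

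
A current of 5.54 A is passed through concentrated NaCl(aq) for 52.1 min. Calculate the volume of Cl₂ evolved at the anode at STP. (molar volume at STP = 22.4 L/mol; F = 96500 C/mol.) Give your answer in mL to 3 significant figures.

2010 mL

Q = It = 5.54 × 3126 = 17320 C
n(e⁻) = 17320 / 96500 = 0.1795 mol
2Cl⁻ → Cl₂ + 2e⁻, so n(Cl₂) = 0.1795 / 2 = 0.08975 mol
V = 0.08975 × 22.4 = 2.010 L
= 2010 mL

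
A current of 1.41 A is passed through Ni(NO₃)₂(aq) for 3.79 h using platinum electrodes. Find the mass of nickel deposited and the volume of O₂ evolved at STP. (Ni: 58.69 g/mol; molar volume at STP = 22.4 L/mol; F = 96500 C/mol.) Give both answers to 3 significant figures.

5.85 g Ni; 1.12 L O₂

Q = 1.41 × 13644 = 19240 C; n(e⁻) = 19240 / 96500 = 0.1994 mol
Cathode: Ni²⁺ + 2e⁻ → Ni → n(Ni) = 0.1994/2 = 0.09970 mol → 5.85 g
Anode: 2H₂O → O₂ + 4H⁺ + 4e⁻ → n(O₂) = 0.1994/4 = 0.04985 mol → 1.12 L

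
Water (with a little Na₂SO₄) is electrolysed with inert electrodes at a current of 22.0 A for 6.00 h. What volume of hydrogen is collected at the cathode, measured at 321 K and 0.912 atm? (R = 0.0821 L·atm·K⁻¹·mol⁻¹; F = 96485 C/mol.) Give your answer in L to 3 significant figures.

Charge passed = 22.0 × 21600 = 4.752×10^5 C
n(e⁻) = 4.752×10^5 / 96485 = 4.925 mol
2H⁺ + 2e⁻ → H₂, so n(H₂) = 4.925 / 2 = 2.463 mol
V = nRT/P = 2.463 × 0.0821 × 321 / 0.912 = 71.17 L

71.2 L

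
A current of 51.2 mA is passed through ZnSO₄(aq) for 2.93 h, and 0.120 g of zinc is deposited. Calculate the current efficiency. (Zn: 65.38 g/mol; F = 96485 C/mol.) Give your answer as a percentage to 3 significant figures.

Q = 0.0512 × 10548 = 540.1 C
n(e⁻) = 540.1 / 96485 = 0.005598 mol
Zn²⁺ + 2e⁻ → Zn, so theoretical n(Zn) = 0.002799 mol → 0.1830 g
Efficiency = 0.120 / 0.1830 = 0.6557 = 65.6%

65.6%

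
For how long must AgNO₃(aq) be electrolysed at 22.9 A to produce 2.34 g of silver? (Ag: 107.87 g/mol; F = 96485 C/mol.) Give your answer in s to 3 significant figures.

91.4 s

n(Ag) = 2.34 / 107.87 = 0.02169 mol
Ag⁺ + e⁻ → Ag, so n(e⁻) = 0.02169 mol
Q = 0.02169 × 96485 = 2093 C
t = Q / I = 2093 / 22.9 = 91.40 s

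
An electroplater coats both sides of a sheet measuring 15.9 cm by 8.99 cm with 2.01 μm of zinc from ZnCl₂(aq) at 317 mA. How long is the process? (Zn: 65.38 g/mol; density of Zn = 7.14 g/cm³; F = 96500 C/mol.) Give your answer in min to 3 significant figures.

Plated area = 2 × 15.9 × 8.99 = 285.9 cm²
Volume = 285.9 × 2.01×10⁻⁴ cm = 0.05747 cm³
m(Zn) = 0.05747 × 7.14 = 0.4103 g
n(Zn) = 0.4103 / 65.38 = 0.006276 mol; n(e⁻) = 2 × 0.006276 = 0.01255 mol
Q = 0.01255 × 96500 = 1211 C
t = 1211 / 0.317 = 3820 s = 63.7 min

63.7 min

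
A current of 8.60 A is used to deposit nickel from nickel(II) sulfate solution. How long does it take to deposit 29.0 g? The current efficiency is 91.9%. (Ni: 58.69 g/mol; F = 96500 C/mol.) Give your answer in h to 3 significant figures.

n(Ni) = 29.0 / 58.69 = 0.4941 mol
Ni²⁺ + 2e⁻ → Ni, so n(e⁻) = 2 × 0.4941 = 0.9882 mol
Q = 0.9882 × 96500 / 0.919 = 1.038×10^5 C
t = Q / I = 1.038×10^5 / 8.60 = 12070 s = 3.35 h

3.35 h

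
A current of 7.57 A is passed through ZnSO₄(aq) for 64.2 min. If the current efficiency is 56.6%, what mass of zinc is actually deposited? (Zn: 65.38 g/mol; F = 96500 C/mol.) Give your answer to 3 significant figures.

5.59 g

Q = 7.57 × 3852 = 29160 C
n(e⁻) = 29160 / 96500 = 0.3022 mol
Zn²⁺ + 2e⁻ → Zn, so theoretical m(Zn) = 0.1511 × 65.38 = 9.879 g
Actual mass = 56.6% × 9.879 = 5.59 g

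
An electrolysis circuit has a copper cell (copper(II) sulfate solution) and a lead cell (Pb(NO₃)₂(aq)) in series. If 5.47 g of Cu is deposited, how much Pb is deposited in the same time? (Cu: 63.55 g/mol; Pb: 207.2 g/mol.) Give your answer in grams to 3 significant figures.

n(Cu) = 5.47 / 63.55 = 0.08607 mol
Cu²⁺ + 2e⁻ → Cu, so n(e⁻) = 2 × 0.08607 = 0.1721 mol
Same current for the same time ⇒ same n(e⁻) = 0.1721 mol in both cells.
Pb²⁺ + 2e⁻ → Pb, so n(Pb) = 0.1721 / 2 = 0.08605 mol
m(Pb) = 0.08605 × 207.2 = 17.8 g

17.8 g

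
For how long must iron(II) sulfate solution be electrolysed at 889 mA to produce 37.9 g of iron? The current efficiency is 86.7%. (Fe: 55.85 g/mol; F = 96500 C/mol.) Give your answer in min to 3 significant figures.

n(Fe) = 37.9 / 55.85 = 0.6786 mol
Fe²⁺ + 2e⁻ → Fe, so n(e⁻) = 2 × 0.6786 = 1.357 mol
Q = 1.357 × 96500 / 0.867 = 1.510×10^5 C
t = Q / I = 1.510×10^5 / 0.889 = 1.699×10^5 s = 2830 min

2830 min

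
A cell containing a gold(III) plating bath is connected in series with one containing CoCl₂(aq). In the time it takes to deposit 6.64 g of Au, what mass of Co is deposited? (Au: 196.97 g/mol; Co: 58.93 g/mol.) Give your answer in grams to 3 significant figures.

2.98 g

n(Au) = 6.64 / 196.97 = 0.03371 mol
Au³⁺ + 3e⁻ → Au, so n(e⁻) = 3 × 0.03371 = 0.1011 mol
Since the cells are in series, n(e⁻) in the Co cell is also 0.1011 mol.
Co²⁺ + 2e⁻ → Co, so n(Co) = 0.1011 / 2 = 0.05055 mol
m(Co) = 0.05055 × 58.93 = 2.98 g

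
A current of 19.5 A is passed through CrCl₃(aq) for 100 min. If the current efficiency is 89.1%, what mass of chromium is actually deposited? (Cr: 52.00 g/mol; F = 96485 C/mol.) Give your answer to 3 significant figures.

18.7 g

Q = 19.5 × 6000 = 1.170×10^5 C
n(e⁻) = 1.170×10^5 / 96485 = 1.213 mol
Cr³⁺ + 3e⁻ → Cr, so theoretical m(Cr) = 0.4043 × 52.00 = 21.02 g
Actual mass = 89.1% × 21.02 = 18.7 g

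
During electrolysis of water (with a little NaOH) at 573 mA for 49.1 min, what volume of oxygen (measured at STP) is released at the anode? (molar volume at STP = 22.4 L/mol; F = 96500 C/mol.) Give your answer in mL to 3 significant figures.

Q = 0.573 A × 2946 s = 1688 C
n(e⁻) = Q/F = 1688/96500 = 0.01749 mol
2H₂O → O₂ + 4H⁺ + 4e⁻, so n(O₂) = 0.01749 / 4 = 0.004373 mol
V = 0.004373 × 22.4 = 0.09796 L
= 98.0 mL

98.0 mL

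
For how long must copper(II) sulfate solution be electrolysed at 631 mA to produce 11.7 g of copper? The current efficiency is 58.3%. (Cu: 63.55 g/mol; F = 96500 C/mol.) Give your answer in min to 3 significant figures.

n(Cu) = 11.7 / 63.55 = 0.1841 mol
Cu²⁺ + 2e⁻ → Cu, so n(e⁻) = 2 × 0.1841 = 0.3682 mol
Q = 0.3682 × 96500 / 0.583 = 60950 C
t = Q / I = 60950 / 0.631 = 96590 s = 1610 min

1610 min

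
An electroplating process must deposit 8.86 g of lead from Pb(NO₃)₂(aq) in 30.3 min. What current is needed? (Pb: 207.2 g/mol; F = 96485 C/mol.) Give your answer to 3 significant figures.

4.54 A

n(Pb) = 8.86 / 207.2 = 0.04276 mol
Pb²⁺ + 2e⁻ → Pb, so n(e⁻) = 2 × 0.04276 = 0.08552 mol
Q = 0.08552 × 96485 = 8251 C
I = Q / t = 8251 / 1818 s = 4.54 A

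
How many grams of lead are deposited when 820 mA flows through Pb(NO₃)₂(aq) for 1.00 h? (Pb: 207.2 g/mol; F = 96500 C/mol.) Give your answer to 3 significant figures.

3.17 g

Q = It = 0.820 × 3600 = 2952 C
n(e⁻) = 2952 / 96500 = 0.03059 mol
Pb²⁺ + 2e⁻ → Pb, so n(Pb) = 0.03059 / 2 = 0.01530 mol
m = 0.01530 × 207.2 = 3.17 g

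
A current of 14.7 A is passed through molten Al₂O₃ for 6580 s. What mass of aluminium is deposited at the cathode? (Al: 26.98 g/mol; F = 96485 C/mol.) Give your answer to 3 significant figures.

Q = It = 14.7 × 6580 = 96730 C
n(e⁻) = Q/F = 96730/96485 = 1.003 mol
Al³⁺ + 3e⁻ → Al, so n(Al) = 1.003 / 3 = 0.3343 mol
m = 0.3343 × 26.98 = 9.02 g

9.02 g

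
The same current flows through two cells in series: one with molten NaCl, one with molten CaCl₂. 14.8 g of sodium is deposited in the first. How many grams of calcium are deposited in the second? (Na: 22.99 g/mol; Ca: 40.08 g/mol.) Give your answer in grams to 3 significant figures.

12.9 g

n(Na) = 14.8 / 22.99 = 0.6438 mol
Na⁺ + e⁻ → Na, so n(e⁻) = 0.6438 mol
Since the cells are in series, n(e⁻) in the Ca cell is also 0.6438 mol.
Ca²⁺ + 2e⁻ → Ca, so n(Ca) = 0.6438 / 2 = 0.3219 mol
m(Ca) = 0.3219 × 40.08 = 12.9 g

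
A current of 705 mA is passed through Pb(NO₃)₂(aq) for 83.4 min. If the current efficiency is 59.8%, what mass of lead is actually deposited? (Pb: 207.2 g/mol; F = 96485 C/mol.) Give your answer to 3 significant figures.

Q = 0.705 × 5004 = 3528 C
n(e⁻) = 3528 / 96485 = 0.03657 mol
Pb²⁺ + 2e⁻ → Pb, so theoretical m(Pb) = 0.01829 × 207.2 = 3.790 g
Actual mass = 59.8% × 3.790 = 2.27 g

2.27 g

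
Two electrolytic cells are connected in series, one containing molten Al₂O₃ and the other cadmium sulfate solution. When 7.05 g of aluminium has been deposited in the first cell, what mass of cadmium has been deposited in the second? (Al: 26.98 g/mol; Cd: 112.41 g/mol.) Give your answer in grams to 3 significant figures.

n(Al) = 7.05 / 26.98 = 0.2613 mol
Al³⁺ + 3e⁻ → Al, so n(e⁻) = 3 × 0.2613 = 0.7839 mol
Since the cells are in series, n(e⁻) in the Cd cell is also 0.7839 mol.
Cd²⁺ + 2e⁻ → Cd, so n(Cd) = 0.7839 / 2 = 0.3920 mol
m(Cd) = 0.3920 × 112.41 = 44.1 g

44.1 g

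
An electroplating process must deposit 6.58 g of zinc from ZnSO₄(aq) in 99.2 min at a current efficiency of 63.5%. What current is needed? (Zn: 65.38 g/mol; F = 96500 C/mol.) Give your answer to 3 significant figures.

5.14 A

n(Zn) = 6.58 / 65.38 = 0.1006 mol
Zn²⁺ + 2e⁻ → Zn, so n(e⁻) = 2 × 0.1006 = 0.2012 mol
Q = 0.2012 × 96500 / 0.635 = 30580 C
I = Q / t = 30580 / 5952 s = 5.14 A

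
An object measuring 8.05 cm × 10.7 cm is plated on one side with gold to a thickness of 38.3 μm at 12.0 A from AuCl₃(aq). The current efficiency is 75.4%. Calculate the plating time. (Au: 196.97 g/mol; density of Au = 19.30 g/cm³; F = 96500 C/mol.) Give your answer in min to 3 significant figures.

17.2 min

Plated area = 8.05 × 10.7 = 86.14 cm²
Volume = 86.14 × 38.3×10⁻⁴ cm = 0.3299 cm³
m(Au) = 0.3299 × 19.30 = 6.367 g
n(Au) = 6.367 / 196.97 = 0.03232 mol; n(e⁻) = 3 × 0.03232 = 0.09696 mol
Q = 0.09696 × 96500 / 0.754 = 12410 C
t = 12410 / 12.0 = 1034 s = 17.2 min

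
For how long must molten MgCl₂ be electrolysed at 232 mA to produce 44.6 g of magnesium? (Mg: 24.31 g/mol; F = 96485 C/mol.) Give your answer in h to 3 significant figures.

n(Mg) = 44.6 / 24.31 = 1.835 mol
Mg²⁺ + 2e⁻ → Mg, so n(e⁻) = 2 × 1.835 = 3.670 mol
Q = 3.670 × 96485 = 3.541×10^5 C
t = Q / I = 3.541×10^5 / 0.232 = 1.526×10^6 s = 424 h

424 h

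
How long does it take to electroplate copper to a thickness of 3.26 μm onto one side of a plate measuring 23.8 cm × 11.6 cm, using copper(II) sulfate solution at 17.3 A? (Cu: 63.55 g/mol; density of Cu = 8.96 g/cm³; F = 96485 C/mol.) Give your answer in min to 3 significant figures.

Plated area = 23.8 × 11.6 = 276.1 cm²
Volume = 276.1 × 3.26×10⁻⁴ cm = 0.09001 cm³
m(Cu) = 0.09001 × 8.96 = 0.8065 g
n(Cu) = 0.8065 / 63.55 = 0.01269 mol; n(e⁻) = 2 × 0.01269 = 0.02538 mol
Q = 0.02538 × 96485 = 2449 C
t = 2449 / 17.3 = 141.6 s = 2.36 min

2.36 min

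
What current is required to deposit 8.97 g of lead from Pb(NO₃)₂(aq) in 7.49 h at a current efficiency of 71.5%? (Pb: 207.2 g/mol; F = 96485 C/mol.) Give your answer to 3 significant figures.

0.433 A

n(Pb) = 8.97 / 207.2 = 0.04329 mol
Pb²⁺ + 2e⁻ → Pb, so n(e⁻) = 2 × 0.04329 = 0.08658 mol
Q = 0.08658 × 96485 / 0.715 = 11680 C
I = Q / t = 11680 / 26964 s = 0.433 A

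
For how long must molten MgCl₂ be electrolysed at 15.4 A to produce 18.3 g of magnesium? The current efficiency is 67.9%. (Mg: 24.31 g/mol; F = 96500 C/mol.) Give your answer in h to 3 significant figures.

n(Mg) = 18.3 / 24.31 = 0.7528 mol
Mg²⁺ + 2e⁻ → Mg, so n(e⁻) = 2 × 0.7528 = 1.506 mol
Q = 1.506 × 96500 / 0.679 = 2.140×10^5 C
t = Q / I = 2.140×10^5 / 15.4 = 13900 s = 3.86 h

3.86 h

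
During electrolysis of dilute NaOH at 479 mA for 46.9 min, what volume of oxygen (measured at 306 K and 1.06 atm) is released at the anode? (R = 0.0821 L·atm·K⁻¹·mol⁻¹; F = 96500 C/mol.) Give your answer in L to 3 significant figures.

Q = It = 0.479 × 2814 = 1348 C
n(e⁻) = Q/F = 1348/96500 = 0.01397 mol
2H₂O → O₂ + 4H⁺ + 4e⁻, so n(O₂) = 0.01397 / 4 = 0.003493 mol
V = nRT/P = 0.003493 × 0.0821 × 306 / 1.06 = 0.08279 L

0.0828 L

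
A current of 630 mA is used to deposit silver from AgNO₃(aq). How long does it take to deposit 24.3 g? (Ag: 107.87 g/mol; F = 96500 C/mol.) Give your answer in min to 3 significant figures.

n(Ag) = 24.3 / 107.87 = 0.2253 mol
Ag⁺ + e⁻ → Ag, so n(e⁻) = 0.2253 mol
Q = 0.2253 × 96500 = 21740 C
t = Q / I = 21740 / 0.630 = 34510 s = 575 min

575 min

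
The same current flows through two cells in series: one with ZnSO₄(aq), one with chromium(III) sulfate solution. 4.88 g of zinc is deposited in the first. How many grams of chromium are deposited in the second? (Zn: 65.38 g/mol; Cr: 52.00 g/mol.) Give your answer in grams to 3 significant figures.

n(Zn) = 4.88 / 65.38 = 0.07464 mol
Zn²⁺ + 2e⁻ → Zn, so n(e⁻) = 2 × 0.07464 = 0.1493 mol
Same current for the same time ⇒ same n(e⁻) = 0.1493 mol in both cells.
Cr³⁺ + 3e⁻ → Cr, so n(Cr) = 0.1493 / 3 = 0.04977 mol
m(Cr) = 0.04977 × 52.00 = 2.59 g

2.59 g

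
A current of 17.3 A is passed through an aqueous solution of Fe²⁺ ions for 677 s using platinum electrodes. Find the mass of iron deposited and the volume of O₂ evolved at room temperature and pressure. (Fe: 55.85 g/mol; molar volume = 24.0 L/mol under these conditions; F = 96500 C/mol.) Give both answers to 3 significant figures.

Q = 17.3 × 677 = 11710 C; n(e⁻) = 11710 / 96500 = 0.1213 mol
Cathode: Fe²⁺ + 2e⁻ → Fe → n(Fe) = 0.1213/2 = 0.06065 mol → 3.39 g
Anode: 2H₂O → O₂ + 4H⁺ + 4e⁻ → n(O₂) = 0.1213/4 = 0.03033 mol → 0.728 L

3.39 g Fe; 0.728 L O₂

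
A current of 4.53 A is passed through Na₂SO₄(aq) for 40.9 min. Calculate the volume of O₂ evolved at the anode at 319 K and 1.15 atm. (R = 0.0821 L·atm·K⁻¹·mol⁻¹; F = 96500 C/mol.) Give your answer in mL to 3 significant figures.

Q = It = 4.53 × 2454 = 11120 C
n(e⁻) = 11120 / 96500 = 0.1152 mol
2H₂O → O₂ + 4H⁺ + 4e⁻, so n(O₂) = 0.1152 / 4 = 0.02880 mol
V = nRT/P = 0.02880 × 0.0821 × 319 / 1.15 = 0.6559 L
= 656 mL

656 mL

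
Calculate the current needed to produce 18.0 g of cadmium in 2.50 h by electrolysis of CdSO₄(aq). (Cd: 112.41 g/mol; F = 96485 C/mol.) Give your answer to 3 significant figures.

3.43 A

n(Cd) = 18.0 / 112.41 = 0.1601 mol
Cd²⁺ + 2e⁻ → Cd, so n(e⁻) = 2 × 0.1601 = 0.3202 mol
Q = 0.3202 × 96485 = 30890 C
I = Q / t = 30890 / 9000 s = 3.43 A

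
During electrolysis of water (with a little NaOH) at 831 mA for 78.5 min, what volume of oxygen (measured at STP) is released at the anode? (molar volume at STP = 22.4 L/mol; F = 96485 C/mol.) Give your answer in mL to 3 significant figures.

227 mL

Q = 0.831 A × 4710 s = 3914 C
n(e⁻) = 3914 / 96485 = 0.04057 mol
2H₂O → O₂ + 4H⁺ + 4e⁻, so n(O₂) = 0.04057 / 4 = 0.01014 mol
V = 0.01014 × 22.4 = 0.2271 L
= 227 mL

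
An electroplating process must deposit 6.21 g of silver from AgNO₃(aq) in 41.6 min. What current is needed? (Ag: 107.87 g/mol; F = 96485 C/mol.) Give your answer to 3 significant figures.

2.23 A

n(Ag) = 6.21 / 107.87 = 0.05757 mol
Ag⁺ + e⁻ → Ag, so n(e⁻) = 0.05757 mol
Q = 0.05757 × 96485 = 5555 C
I = Q / t = 5555 / 2496 s = 2.23 A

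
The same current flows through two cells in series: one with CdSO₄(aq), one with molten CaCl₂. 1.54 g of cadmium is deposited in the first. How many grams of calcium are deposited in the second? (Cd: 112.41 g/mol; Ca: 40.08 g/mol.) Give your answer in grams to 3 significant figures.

0.549 g

n(Cd) = 1.54 / 112.41 = 0.01370 mol
Cd²⁺ + 2e⁻ → Cd, so n(e⁻) = 2 × 0.01370 = 0.02740 mol
The cells are in series, so the same charge (and hence the same n(e⁻) = 0.02740 mol) passes through both.
Ca²⁺ + 2e⁻ → Ca, so n(Ca) = 0.02740 / 2 = 0.01370 mol
m(Ca) = 0.01370 × 40.08 = 0.549 g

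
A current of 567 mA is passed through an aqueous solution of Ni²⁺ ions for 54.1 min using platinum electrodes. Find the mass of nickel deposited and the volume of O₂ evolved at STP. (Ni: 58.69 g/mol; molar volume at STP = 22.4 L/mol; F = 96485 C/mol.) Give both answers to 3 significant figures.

0.560 g Ni; 0.107 L O₂

Q = 0.567 × 3246 = 1840 C; n(e⁻) = 1840 / 96485 = 0.01907 mol
Cathode: Ni²⁺ + 2e⁻ → Ni → n(Ni) = 0.01907/2 = 0.009535 mol → 0.560 g
Anode: 2H₂O → O₂ + 4H⁺ + 4e⁻ → n(O₂) = 0.01907/4 = 0.004768 mol → 0.107 L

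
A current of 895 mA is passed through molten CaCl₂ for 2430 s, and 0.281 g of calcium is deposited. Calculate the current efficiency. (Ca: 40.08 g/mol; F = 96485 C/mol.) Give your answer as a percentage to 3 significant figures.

62.2%

Q = 0.895 × 2430 = 2175 C
n(e⁻) = 2175 / 96485 = 0.02254 mol
Ca²⁺ + 2e⁻ → Ca, so theoretical n(Ca) = 0.01127 mol → 0.4517 g
Efficiency = 0.281 / 0.4517 = 0.6221 = 62.2%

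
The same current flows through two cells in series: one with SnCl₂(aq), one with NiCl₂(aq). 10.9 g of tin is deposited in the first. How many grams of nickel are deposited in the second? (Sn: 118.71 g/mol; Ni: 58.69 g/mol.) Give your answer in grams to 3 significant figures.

n(Sn) = 10.9 / 118.71 = 0.09182 mol
Sn²⁺ + 2e⁻ → Sn, so n(e⁻) = 2 × 0.09182 = 0.1836 mol
The cells are in series, so the same charge (and hence the same n(e⁻) = 0.1836 mol) passes through both.
Ni²⁺ + 2e⁻ → Ni, so n(Ni) = 0.1836 / 2 = 0.09180 mol
m(Ni) = 0.09180 × 58.69 = 5.39 g

5.39 g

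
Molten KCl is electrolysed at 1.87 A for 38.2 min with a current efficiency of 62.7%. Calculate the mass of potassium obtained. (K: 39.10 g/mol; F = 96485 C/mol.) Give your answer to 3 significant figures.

Q = 1.87 × 2292 = 4286 C
n(e⁻) = 4286 / 96485 = 0.04442 mol
K⁺ + e⁻ → K, so theoretical m(K) = 0.04442 × 39.10 = 1.737 g
Actual mass = 62.7% × 1.737 = 1.09 g

1.09 g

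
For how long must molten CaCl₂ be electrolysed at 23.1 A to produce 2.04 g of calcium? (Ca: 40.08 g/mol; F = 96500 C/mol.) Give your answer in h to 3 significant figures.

0.118 h

n(Ca) = 2.04 / 40.08 = 0.05090 mol
Ca²⁺ + 2e⁻ → Ca, so n(e⁻) = 2 × 0.05090 = 0.1018 mol
Q = 0.1018 × 96500 = 9824 C
t = Q / I = 9824 / 23.1 = 425.3 s = 0.118 h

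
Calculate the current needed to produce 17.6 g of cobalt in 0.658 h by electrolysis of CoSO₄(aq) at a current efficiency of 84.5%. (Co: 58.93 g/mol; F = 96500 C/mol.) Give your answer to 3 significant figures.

28.8 A

n(Co) = 17.6 / 58.93 = 0.2987 mol
Co²⁺ + 2e⁻ → Co, so n(e⁻) = 2 × 0.2987 = 0.5974 mol
Q = 0.5974 × 96500 / 0.845 = 68220 C
I = Q / t = 68220 / 2368.8 s = 28.8 A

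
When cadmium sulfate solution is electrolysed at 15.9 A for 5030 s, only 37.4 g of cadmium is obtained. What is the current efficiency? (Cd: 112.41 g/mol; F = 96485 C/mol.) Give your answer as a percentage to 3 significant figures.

Q = 15.9 × 5030 = 79980 C
n(e⁻) = 79980 / 96485 = 0.8289 mol
Cd²⁺ + 2e⁻ → Cd, so theoretical n(Cd) = 0.4145 mol → 46.59 g
Efficiency = 37.4 / 46.59 = 0.8027 = 80.3%

80.3%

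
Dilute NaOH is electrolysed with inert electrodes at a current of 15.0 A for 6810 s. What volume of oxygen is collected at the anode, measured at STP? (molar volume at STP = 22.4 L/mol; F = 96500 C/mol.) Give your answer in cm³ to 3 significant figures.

5930 cm³

Q = It = 15.0 × 6810 = 1.022×10^5 C
n(e⁻) = Q/F = 1.022×10^5/96500 = 1.059 mol
2H₂O → O₂ + 4H⁺ + 4e⁻, so n(O₂) = 1.059 / 4 = 0.2648 mol
V = 0.2648 × 22.4 = 5.932 L
= 5930 cm³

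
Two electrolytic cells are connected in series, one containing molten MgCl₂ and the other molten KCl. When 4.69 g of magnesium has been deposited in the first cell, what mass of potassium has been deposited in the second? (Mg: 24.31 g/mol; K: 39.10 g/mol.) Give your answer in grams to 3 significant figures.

n(Mg) = 4.69 / 24.31 = 0.1929 mol
Mg²⁺ + 2e⁻ → Mg, so n(e⁻) = 2 × 0.1929 = 0.3858 mol
Same current for the same time ⇒ same n(e⁻) = 0.3858 mol in both cells.
K⁺ + e⁻ → K, so n(K) = 0.3858 mol
m(K) = 0.3858 × 39.10 = 15.1 g

15.1 g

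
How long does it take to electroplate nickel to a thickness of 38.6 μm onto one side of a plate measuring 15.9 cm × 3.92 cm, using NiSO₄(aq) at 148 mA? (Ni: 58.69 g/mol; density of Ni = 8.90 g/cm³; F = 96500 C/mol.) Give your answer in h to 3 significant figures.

13.2 h

Plated area = 15.9 × 3.92 = 62.33 cm²
Volume = 62.33 × 38.6×10⁻⁴ cm = 0.2406 cm³
m(Ni) = 0.2406 × 8.90 = 2.141 g
n(Ni) = 2.141 / 58.69 = 0.03648 mol; n(e⁻) = 2 × 0.03648 = 0.07296 mol
Q = 0.07296 × 96500 = 7041 C
t = 7041 / 0.148 = 47570 s = 13.2 h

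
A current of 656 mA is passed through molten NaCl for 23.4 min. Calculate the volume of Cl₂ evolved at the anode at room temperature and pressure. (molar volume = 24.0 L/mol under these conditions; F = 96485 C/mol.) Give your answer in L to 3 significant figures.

0.115 L

Charge passed = 0.656 × 1404 = 921.0 C
n(e⁻) = 921.0 / 96485 = 0.009546 mol
2Cl⁻ → Cl₂ + 2e⁻, so n(Cl₂) = 0.009546 / 2 = 0.004773 mol
V = 0.004773 × 24.0 = 0.1146 L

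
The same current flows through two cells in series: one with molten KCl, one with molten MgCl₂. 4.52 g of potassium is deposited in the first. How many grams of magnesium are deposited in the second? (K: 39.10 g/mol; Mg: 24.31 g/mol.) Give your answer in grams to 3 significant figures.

n(K) = 4.52 / 39.10 = 0.1156 mol
K⁺ + e⁻ → K, so n(e⁻) = 0.1156 mol
In series, the same 0.1156 mol of electrons flows through the second cell.
Mg²⁺ + 2e⁻ → Mg, so n(Mg) = 0.1156 / 2 = 0.05780 mol
m(Mg) = 0.05780 × 24.31 = 1.41 g

1.41 g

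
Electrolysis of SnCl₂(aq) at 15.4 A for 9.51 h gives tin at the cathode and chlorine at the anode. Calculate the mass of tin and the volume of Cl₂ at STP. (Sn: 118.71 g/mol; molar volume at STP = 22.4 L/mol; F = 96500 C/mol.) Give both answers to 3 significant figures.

Q = 15.4 × 34236 = 5.272×10^5 C; n(e⁻) = 5.272×10^5 / 96500 = 5.463 mol
Cathode: Sn²⁺ + 2e⁻ → Sn → n(Sn) = 5.463/2 = 2.732 mol → 324 g
Anode: 2Cl⁻ → Cl₂ + 2e⁻ → n(Cl₂) = 5.463/2 = 2.732 mol → 61.2 L

324 g Sn; 61.2 L Cl₂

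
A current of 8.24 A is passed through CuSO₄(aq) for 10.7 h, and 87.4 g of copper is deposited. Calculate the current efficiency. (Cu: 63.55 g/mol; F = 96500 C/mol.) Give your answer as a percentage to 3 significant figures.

Q = 8.24 × 38520 = 3.174×10^5 C
n(e⁻) = 3.174×10^5 / 96500 = 3.289 mol
Cu²⁺ + 2e⁻ → Cu, so theoretical n(Cu) = 1.645 mol → 104.5 g
Efficiency = 87.4 / 104.5 = 0.8364 = 83.6%

83.6%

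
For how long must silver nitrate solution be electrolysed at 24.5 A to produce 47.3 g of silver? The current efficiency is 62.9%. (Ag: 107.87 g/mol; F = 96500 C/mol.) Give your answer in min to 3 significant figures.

n(Ag) = 47.3 / 107.87 = 0.4385 mol
Ag⁺ + e⁻ → Ag, so n(e⁻) = 0.4385 mol
Q = 0.4385 × 96500 / 0.629 = 67270 C
t = Q / I = 67270 / 24.5 = 2746 s = 45.8 min

45.8 min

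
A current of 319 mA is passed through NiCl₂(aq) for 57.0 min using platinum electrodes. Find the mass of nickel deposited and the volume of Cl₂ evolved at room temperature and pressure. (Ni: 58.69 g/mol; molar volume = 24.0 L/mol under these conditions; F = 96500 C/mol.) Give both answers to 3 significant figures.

Q = 0.319 × 3420 = 1091 C; n(e⁻) = 1091 / 96500 = 0.01131 mol
Cathode: Ni²⁺ + 2e⁻ → Ni → n(Ni) = 0.01131/2 = 0.005655 mol → 0.332 g
Anode: 2Cl⁻ → Cl₂ + 2e⁻ → n(Cl₂) = 0.01131/2 = 0.005655 mol → 0.136 L

0.332 g Ni; 0.136 L Cl₂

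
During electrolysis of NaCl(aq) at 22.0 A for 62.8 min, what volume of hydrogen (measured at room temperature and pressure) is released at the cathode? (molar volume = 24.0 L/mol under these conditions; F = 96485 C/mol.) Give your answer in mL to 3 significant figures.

10300 mL

Q = It = 22.0 × 3768 = 82900 C
n(e⁻) = 82900 / 96485 = 0.8592 mol
2H⁺ + 2e⁻ → H₂, so n(H₂) = 0.8592 / 2 = 0.4296 mol
V = 0.4296 × 24.0 = 10.31 L
= 10300 mL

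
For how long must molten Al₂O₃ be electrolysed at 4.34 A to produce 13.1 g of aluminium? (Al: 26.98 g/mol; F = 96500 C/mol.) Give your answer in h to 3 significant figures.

n(Al) = 13.1 / 26.98 = 0.4855 mol
Al³⁺ + 3e⁻ → Al, so n(e⁻) = 3 × 0.4855 = 1.457 mol
Q = 1.457 × 96500 = 1.406×10^5 C
t = Q / I = 1.406×10^5 / 4.34 = 32400 s = 9.00 h

9.00 h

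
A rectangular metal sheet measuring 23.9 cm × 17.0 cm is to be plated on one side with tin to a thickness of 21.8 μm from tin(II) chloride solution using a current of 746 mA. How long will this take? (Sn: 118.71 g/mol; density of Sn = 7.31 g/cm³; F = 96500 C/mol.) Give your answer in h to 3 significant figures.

3.92 h

Plated area = 23.9 × 17.0 = 406.3 cm²
Volume = 406.3 × 21.8×10⁻⁴ cm = 0.8857 cm³
m(Sn) = 0.8857 × 7.31 = 6.474 g
n(Sn) = 6.474 / 118.71 = 0.05454 mol; n(e⁻) = 2 × 0.05454 = 0.1091 mol
Q = 0.1091 × 96500 = 10530 C
t = 10530 / 0.746 = 14120 s = 3.92 h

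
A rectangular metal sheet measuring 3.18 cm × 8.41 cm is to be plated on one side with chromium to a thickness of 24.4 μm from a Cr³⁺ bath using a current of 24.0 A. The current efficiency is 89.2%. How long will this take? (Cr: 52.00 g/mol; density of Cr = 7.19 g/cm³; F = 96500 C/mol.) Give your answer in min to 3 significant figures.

Plated area = 3.18 × 8.41 = 26.74 cm²
Volume = 26.74 × 24.4×10⁻⁴ cm = 0.06525 cm³
m(Cr) = 0.06525 × 7.19 = 0.4691 g
n(Cr) = 0.4691 / 52.00 = 0.009021 mol; n(e⁻) = 3 × 0.009021 = 0.02706 mol
Q = 0.02706 × 96500 / 0.892 = 2927 C
t = 2927 / 24.0 = 122.0 s = 2.03 min

2.03 min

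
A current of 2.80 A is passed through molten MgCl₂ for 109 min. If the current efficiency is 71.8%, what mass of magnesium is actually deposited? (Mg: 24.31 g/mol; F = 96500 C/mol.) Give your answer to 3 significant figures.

1.66 g

Q = 2.80 × 6540 = 18310 C
n(e⁻) = 18310 / 96500 = 0.1897 mol
Mg²⁺ + 2e⁻ → Mg, so theoretical m(Mg) = 0.09485 × 24.31 = 2.306 g
Actual mass = 71.8% × 2.306 = 1.66 g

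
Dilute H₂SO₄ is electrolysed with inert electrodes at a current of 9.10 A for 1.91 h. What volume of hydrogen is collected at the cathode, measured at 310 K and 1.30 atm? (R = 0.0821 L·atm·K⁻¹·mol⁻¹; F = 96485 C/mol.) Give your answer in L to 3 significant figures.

6.35 L

Q = 9.10 A × 6876 s = 62570 C
Moles of electrons = 62570 / 96485 = 0.6485 mol
2H⁺ + 2e⁻ → H₂, so n(H₂) = 0.6485 / 2 = 0.3243 mol
V = nRT/P = 0.3243 × 0.0821 × 310 / 1.30 = 6.349 L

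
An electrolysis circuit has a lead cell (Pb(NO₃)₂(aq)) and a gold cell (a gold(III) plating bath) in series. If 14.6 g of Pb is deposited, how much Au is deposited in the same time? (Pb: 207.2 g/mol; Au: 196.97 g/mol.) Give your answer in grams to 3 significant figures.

n(Pb) = 14.6 / 207.2 = 0.07046 mol
Pb²⁺ + 2e⁻ → Pb, so n(e⁻) = 2 × 0.07046 = 0.1409 mol
Same current for the same time ⇒ same n(e⁻) = 0.1409 mol in both cells.
Au³⁺ + 3e⁻ → Au, so n(Au) = 0.1409 / 3 = 0.04697 mol
m(Au) = 0.04697 × 196.97 = 9.25 g

9.25 g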